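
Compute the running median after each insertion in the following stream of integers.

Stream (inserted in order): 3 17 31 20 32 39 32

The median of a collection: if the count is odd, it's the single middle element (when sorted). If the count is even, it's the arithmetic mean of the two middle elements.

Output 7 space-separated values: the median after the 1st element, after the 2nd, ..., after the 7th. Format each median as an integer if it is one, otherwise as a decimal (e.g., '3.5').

Answer: 3 10 17 18.5 20 25.5 31

Derivation:
Step 1: insert 3 -> lo=[3] (size 1, max 3) hi=[] (size 0) -> median=3
Step 2: insert 17 -> lo=[3] (size 1, max 3) hi=[17] (size 1, min 17) -> median=10
Step 3: insert 31 -> lo=[3, 17] (size 2, max 17) hi=[31] (size 1, min 31) -> median=17
Step 4: insert 20 -> lo=[3, 17] (size 2, max 17) hi=[20, 31] (size 2, min 20) -> median=18.5
Step 5: insert 32 -> lo=[3, 17, 20] (size 3, max 20) hi=[31, 32] (size 2, min 31) -> median=20
Step 6: insert 39 -> lo=[3, 17, 20] (size 3, max 20) hi=[31, 32, 39] (size 3, min 31) -> median=25.5
Step 7: insert 32 -> lo=[3, 17, 20, 31] (size 4, max 31) hi=[32, 32, 39] (size 3, min 32) -> median=31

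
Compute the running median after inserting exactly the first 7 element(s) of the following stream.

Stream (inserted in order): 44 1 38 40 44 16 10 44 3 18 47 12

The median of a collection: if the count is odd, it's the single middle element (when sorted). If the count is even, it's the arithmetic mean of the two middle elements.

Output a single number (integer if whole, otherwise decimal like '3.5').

Answer: 38

Derivation:
Step 1: insert 44 -> lo=[44] (size 1, max 44) hi=[] (size 0) -> median=44
Step 2: insert 1 -> lo=[1] (size 1, max 1) hi=[44] (size 1, min 44) -> median=22.5
Step 3: insert 38 -> lo=[1, 38] (size 2, max 38) hi=[44] (size 1, min 44) -> median=38
Step 4: insert 40 -> lo=[1, 38] (size 2, max 38) hi=[40, 44] (size 2, min 40) -> median=39
Step 5: insert 44 -> lo=[1, 38, 40] (size 3, max 40) hi=[44, 44] (size 2, min 44) -> median=40
Step 6: insert 16 -> lo=[1, 16, 38] (size 3, max 38) hi=[40, 44, 44] (size 3, min 40) -> median=39
Step 7: insert 10 -> lo=[1, 10, 16, 38] (size 4, max 38) hi=[40, 44, 44] (size 3, min 40) -> median=38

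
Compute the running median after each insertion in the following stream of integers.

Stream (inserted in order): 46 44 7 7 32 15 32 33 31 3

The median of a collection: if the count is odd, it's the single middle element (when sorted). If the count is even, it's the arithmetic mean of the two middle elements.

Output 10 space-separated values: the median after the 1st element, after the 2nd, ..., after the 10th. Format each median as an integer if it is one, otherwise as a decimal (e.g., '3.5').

Step 1: insert 46 -> lo=[46] (size 1, max 46) hi=[] (size 0) -> median=46
Step 2: insert 44 -> lo=[44] (size 1, max 44) hi=[46] (size 1, min 46) -> median=45
Step 3: insert 7 -> lo=[7, 44] (size 2, max 44) hi=[46] (size 1, min 46) -> median=44
Step 4: insert 7 -> lo=[7, 7] (size 2, max 7) hi=[44, 46] (size 2, min 44) -> median=25.5
Step 5: insert 32 -> lo=[7, 7, 32] (size 3, max 32) hi=[44, 46] (size 2, min 44) -> median=32
Step 6: insert 15 -> lo=[7, 7, 15] (size 3, max 15) hi=[32, 44, 46] (size 3, min 32) -> median=23.5
Step 7: insert 32 -> lo=[7, 7, 15, 32] (size 4, max 32) hi=[32, 44, 46] (size 3, min 32) -> median=32
Step 8: insert 33 -> lo=[7, 7, 15, 32] (size 4, max 32) hi=[32, 33, 44, 46] (size 4, min 32) -> median=32
Step 9: insert 31 -> lo=[7, 7, 15, 31, 32] (size 5, max 32) hi=[32, 33, 44, 46] (size 4, min 32) -> median=32
Step 10: insert 3 -> lo=[3, 7, 7, 15, 31] (size 5, max 31) hi=[32, 32, 33, 44, 46] (size 5, min 32) -> median=31.5

Answer: 46 45 44 25.5 32 23.5 32 32 32 31.5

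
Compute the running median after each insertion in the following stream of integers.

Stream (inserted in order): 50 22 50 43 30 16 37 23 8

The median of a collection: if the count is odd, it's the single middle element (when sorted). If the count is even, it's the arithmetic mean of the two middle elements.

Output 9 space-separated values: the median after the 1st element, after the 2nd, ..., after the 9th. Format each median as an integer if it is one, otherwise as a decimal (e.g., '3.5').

Answer: 50 36 50 46.5 43 36.5 37 33.5 30

Derivation:
Step 1: insert 50 -> lo=[50] (size 1, max 50) hi=[] (size 0) -> median=50
Step 2: insert 22 -> lo=[22] (size 1, max 22) hi=[50] (size 1, min 50) -> median=36
Step 3: insert 50 -> lo=[22, 50] (size 2, max 50) hi=[50] (size 1, min 50) -> median=50
Step 4: insert 43 -> lo=[22, 43] (size 2, max 43) hi=[50, 50] (size 2, min 50) -> median=46.5
Step 5: insert 30 -> lo=[22, 30, 43] (size 3, max 43) hi=[50, 50] (size 2, min 50) -> median=43
Step 6: insert 16 -> lo=[16, 22, 30] (size 3, max 30) hi=[43, 50, 50] (size 3, min 43) -> median=36.5
Step 7: insert 37 -> lo=[16, 22, 30, 37] (size 4, max 37) hi=[43, 50, 50] (size 3, min 43) -> median=37
Step 8: insert 23 -> lo=[16, 22, 23, 30] (size 4, max 30) hi=[37, 43, 50, 50] (size 4, min 37) -> median=33.5
Step 9: insert 8 -> lo=[8, 16, 22, 23, 30] (size 5, max 30) hi=[37, 43, 50, 50] (size 4, min 37) -> median=30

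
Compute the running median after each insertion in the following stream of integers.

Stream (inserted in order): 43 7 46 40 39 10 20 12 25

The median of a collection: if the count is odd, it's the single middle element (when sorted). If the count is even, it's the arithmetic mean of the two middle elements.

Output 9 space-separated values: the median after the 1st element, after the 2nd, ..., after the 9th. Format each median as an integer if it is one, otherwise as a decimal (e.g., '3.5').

Step 1: insert 43 -> lo=[43] (size 1, max 43) hi=[] (size 0) -> median=43
Step 2: insert 7 -> lo=[7] (size 1, max 7) hi=[43] (size 1, min 43) -> median=25
Step 3: insert 46 -> lo=[7, 43] (size 2, max 43) hi=[46] (size 1, min 46) -> median=43
Step 4: insert 40 -> lo=[7, 40] (size 2, max 40) hi=[43, 46] (size 2, min 43) -> median=41.5
Step 5: insert 39 -> lo=[7, 39, 40] (size 3, max 40) hi=[43, 46] (size 2, min 43) -> median=40
Step 6: insert 10 -> lo=[7, 10, 39] (size 3, max 39) hi=[40, 43, 46] (size 3, min 40) -> median=39.5
Step 7: insert 20 -> lo=[7, 10, 20, 39] (size 4, max 39) hi=[40, 43, 46] (size 3, min 40) -> median=39
Step 8: insert 12 -> lo=[7, 10, 12, 20] (size 4, max 20) hi=[39, 40, 43, 46] (size 4, min 39) -> median=29.5
Step 9: insert 25 -> lo=[7, 10, 12, 20, 25] (size 5, max 25) hi=[39, 40, 43, 46] (size 4, min 39) -> median=25

Answer: 43 25 43 41.5 40 39.5 39 29.5 25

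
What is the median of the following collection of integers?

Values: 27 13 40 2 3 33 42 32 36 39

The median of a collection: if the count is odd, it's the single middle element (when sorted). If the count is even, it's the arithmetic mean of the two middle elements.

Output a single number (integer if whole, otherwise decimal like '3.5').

Answer: 32.5

Derivation:
Step 1: insert 27 -> lo=[27] (size 1, max 27) hi=[] (size 0) -> median=27
Step 2: insert 13 -> lo=[13] (size 1, max 13) hi=[27] (size 1, min 27) -> median=20
Step 3: insert 40 -> lo=[13, 27] (size 2, max 27) hi=[40] (size 1, min 40) -> median=27
Step 4: insert 2 -> lo=[2, 13] (size 2, max 13) hi=[27, 40] (size 2, min 27) -> median=20
Step 5: insert 3 -> lo=[2, 3, 13] (size 3, max 13) hi=[27, 40] (size 2, min 27) -> median=13
Step 6: insert 33 -> lo=[2, 3, 13] (size 3, max 13) hi=[27, 33, 40] (size 3, min 27) -> median=20
Step 7: insert 42 -> lo=[2, 3, 13, 27] (size 4, max 27) hi=[33, 40, 42] (size 3, min 33) -> median=27
Step 8: insert 32 -> lo=[2, 3, 13, 27] (size 4, max 27) hi=[32, 33, 40, 42] (size 4, min 32) -> median=29.5
Step 9: insert 36 -> lo=[2, 3, 13, 27, 32] (size 5, max 32) hi=[33, 36, 40, 42] (size 4, min 33) -> median=32
Step 10: insert 39 -> lo=[2, 3, 13, 27, 32] (size 5, max 32) hi=[33, 36, 39, 40, 42] (size 5, min 33) -> median=32.5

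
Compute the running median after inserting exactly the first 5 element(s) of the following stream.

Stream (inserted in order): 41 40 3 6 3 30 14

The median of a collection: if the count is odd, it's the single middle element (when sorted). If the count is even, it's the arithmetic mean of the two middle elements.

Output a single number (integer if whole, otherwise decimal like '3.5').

Step 1: insert 41 -> lo=[41] (size 1, max 41) hi=[] (size 0) -> median=41
Step 2: insert 40 -> lo=[40] (size 1, max 40) hi=[41] (size 1, min 41) -> median=40.5
Step 3: insert 3 -> lo=[3, 40] (size 2, max 40) hi=[41] (size 1, min 41) -> median=40
Step 4: insert 6 -> lo=[3, 6] (size 2, max 6) hi=[40, 41] (size 2, min 40) -> median=23
Step 5: insert 3 -> lo=[3, 3, 6] (size 3, max 6) hi=[40, 41] (size 2, min 40) -> median=6

Answer: 6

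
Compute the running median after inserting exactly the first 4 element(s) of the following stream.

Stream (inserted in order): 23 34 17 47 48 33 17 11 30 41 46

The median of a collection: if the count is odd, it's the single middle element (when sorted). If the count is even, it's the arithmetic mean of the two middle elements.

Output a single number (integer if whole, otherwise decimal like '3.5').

Answer: 28.5

Derivation:
Step 1: insert 23 -> lo=[23] (size 1, max 23) hi=[] (size 0) -> median=23
Step 2: insert 34 -> lo=[23] (size 1, max 23) hi=[34] (size 1, min 34) -> median=28.5
Step 3: insert 17 -> lo=[17, 23] (size 2, max 23) hi=[34] (size 1, min 34) -> median=23
Step 4: insert 47 -> lo=[17, 23] (size 2, max 23) hi=[34, 47] (size 2, min 34) -> median=28.5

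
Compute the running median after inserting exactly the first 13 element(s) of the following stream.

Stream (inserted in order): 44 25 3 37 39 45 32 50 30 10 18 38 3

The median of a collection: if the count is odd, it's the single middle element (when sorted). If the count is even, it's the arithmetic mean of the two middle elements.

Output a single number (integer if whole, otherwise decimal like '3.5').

Step 1: insert 44 -> lo=[44] (size 1, max 44) hi=[] (size 0) -> median=44
Step 2: insert 25 -> lo=[25] (size 1, max 25) hi=[44] (size 1, min 44) -> median=34.5
Step 3: insert 3 -> lo=[3, 25] (size 2, max 25) hi=[44] (size 1, min 44) -> median=25
Step 4: insert 37 -> lo=[3, 25] (size 2, max 25) hi=[37, 44] (size 2, min 37) -> median=31
Step 5: insert 39 -> lo=[3, 25, 37] (size 3, max 37) hi=[39, 44] (size 2, min 39) -> median=37
Step 6: insert 45 -> lo=[3, 25, 37] (size 3, max 37) hi=[39, 44, 45] (size 3, min 39) -> median=38
Step 7: insert 32 -> lo=[3, 25, 32, 37] (size 4, max 37) hi=[39, 44, 45] (size 3, min 39) -> median=37
Step 8: insert 50 -> lo=[3, 25, 32, 37] (size 4, max 37) hi=[39, 44, 45, 50] (size 4, min 39) -> median=38
Step 9: insert 30 -> lo=[3, 25, 30, 32, 37] (size 5, max 37) hi=[39, 44, 45, 50] (size 4, min 39) -> median=37
Step 10: insert 10 -> lo=[3, 10, 25, 30, 32] (size 5, max 32) hi=[37, 39, 44, 45, 50] (size 5, min 37) -> median=34.5
Step 11: insert 18 -> lo=[3, 10, 18, 25, 30, 32] (size 6, max 32) hi=[37, 39, 44, 45, 50] (size 5, min 37) -> median=32
Step 12: insert 38 -> lo=[3, 10, 18, 25, 30, 32] (size 6, max 32) hi=[37, 38, 39, 44, 45, 50] (size 6, min 37) -> median=34.5
Step 13: insert 3 -> lo=[3, 3, 10, 18, 25, 30, 32] (size 7, max 32) hi=[37, 38, 39, 44, 45, 50] (size 6, min 37) -> median=32

Answer: 32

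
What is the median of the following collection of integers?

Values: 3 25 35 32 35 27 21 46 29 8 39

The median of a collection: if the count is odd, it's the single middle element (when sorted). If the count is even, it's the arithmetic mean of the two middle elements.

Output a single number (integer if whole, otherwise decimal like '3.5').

Answer: 29

Derivation:
Step 1: insert 3 -> lo=[3] (size 1, max 3) hi=[] (size 0) -> median=3
Step 2: insert 25 -> lo=[3] (size 1, max 3) hi=[25] (size 1, min 25) -> median=14
Step 3: insert 35 -> lo=[3, 25] (size 2, max 25) hi=[35] (size 1, min 35) -> median=25
Step 4: insert 32 -> lo=[3, 25] (size 2, max 25) hi=[32, 35] (size 2, min 32) -> median=28.5
Step 5: insert 35 -> lo=[3, 25, 32] (size 3, max 32) hi=[35, 35] (size 2, min 35) -> median=32
Step 6: insert 27 -> lo=[3, 25, 27] (size 3, max 27) hi=[32, 35, 35] (size 3, min 32) -> median=29.5
Step 7: insert 21 -> lo=[3, 21, 25, 27] (size 4, max 27) hi=[32, 35, 35] (size 3, min 32) -> median=27
Step 8: insert 46 -> lo=[3, 21, 25, 27] (size 4, max 27) hi=[32, 35, 35, 46] (size 4, min 32) -> median=29.5
Step 9: insert 29 -> lo=[3, 21, 25, 27, 29] (size 5, max 29) hi=[32, 35, 35, 46] (size 4, min 32) -> median=29
Step 10: insert 8 -> lo=[3, 8, 21, 25, 27] (size 5, max 27) hi=[29, 32, 35, 35, 46] (size 5, min 29) -> median=28
Step 11: insert 39 -> lo=[3, 8, 21, 25, 27, 29] (size 6, max 29) hi=[32, 35, 35, 39, 46] (size 5, min 32) -> median=29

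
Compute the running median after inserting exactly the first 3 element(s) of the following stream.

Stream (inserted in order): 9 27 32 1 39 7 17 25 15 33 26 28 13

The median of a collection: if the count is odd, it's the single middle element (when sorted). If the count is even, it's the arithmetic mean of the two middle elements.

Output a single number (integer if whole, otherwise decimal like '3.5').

Step 1: insert 9 -> lo=[9] (size 1, max 9) hi=[] (size 0) -> median=9
Step 2: insert 27 -> lo=[9] (size 1, max 9) hi=[27] (size 1, min 27) -> median=18
Step 3: insert 32 -> lo=[9, 27] (size 2, max 27) hi=[32] (size 1, min 32) -> median=27

Answer: 27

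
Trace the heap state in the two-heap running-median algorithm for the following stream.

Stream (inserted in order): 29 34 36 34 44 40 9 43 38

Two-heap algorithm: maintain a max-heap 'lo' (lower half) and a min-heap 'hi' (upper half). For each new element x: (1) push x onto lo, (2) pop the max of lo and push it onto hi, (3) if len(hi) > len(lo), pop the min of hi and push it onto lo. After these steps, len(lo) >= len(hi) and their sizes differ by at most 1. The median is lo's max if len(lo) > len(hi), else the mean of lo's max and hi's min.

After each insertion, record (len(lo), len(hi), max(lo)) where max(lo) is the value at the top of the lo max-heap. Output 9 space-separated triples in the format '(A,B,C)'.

Answer: (1,0,29) (1,1,29) (2,1,34) (2,2,34) (3,2,34) (3,3,34) (4,3,34) (4,4,34) (5,4,36)

Derivation:
Step 1: insert 29 -> lo=[29] hi=[] -> (len(lo)=1, len(hi)=0, max(lo)=29)
Step 2: insert 34 -> lo=[29] hi=[34] -> (len(lo)=1, len(hi)=1, max(lo)=29)
Step 3: insert 36 -> lo=[29, 34] hi=[36] -> (len(lo)=2, len(hi)=1, max(lo)=34)
Step 4: insert 34 -> lo=[29, 34] hi=[34, 36] -> (len(lo)=2, len(hi)=2, max(lo)=34)
Step 5: insert 44 -> lo=[29, 34, 34] hi=[36, 44] -> (len(lo)=3, len(hi)=2, max(lo)=34)
Step 6: insert 40 -> lo=[29, 34, 34] hi=[36, 40, 44] -> (len(lo)=3, len(hi)=3, max(lo)=34)
Step 7: insert 9 -> lo=[9, 29, 34, 34] hi=[36, 40, 44] -> (len(lo)=4, len(hi)=3, max(lo)=34)
Step 8: insert 43 -> lo=[9, 29, 34, 34] hi=[36, 40, 43, 44] -> (len(lo)=4, len(hi)=4, max(lo)=34)
Step 9: insert 38 -> lo=[9, 29, 34, 34, 36] hi=[38, 40, 43, 44] -> (len(lo)=5, len(hi)=4, max(lo)=36)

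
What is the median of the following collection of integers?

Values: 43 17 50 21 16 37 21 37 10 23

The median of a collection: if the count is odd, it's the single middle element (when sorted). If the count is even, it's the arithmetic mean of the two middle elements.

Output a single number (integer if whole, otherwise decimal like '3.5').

Step 1: insert 43 -> lo=[43] (size 1, max 43) hi=[] (size 0) -> median=43
Step 2: insert 17 -> lo=[17] (size 1, max 17) hi=[43] (size 1, min 43) -> median=30
Step 3: insert 50 -> lo=[17, 43] (size 2, max 43) hi=[50] (size 1, min 50) -> median=43
Step 4: insert 21 -> lo=[17, 21] (size 2, max 21) hi=[43, 50] (size 2, min 43) -> median=32
Step 5: insert 16 -> lo=[16, 17, 21] (size 3, max 21) hi=[43, 50] (size 2, min 43) -> median=21
Step 6: insert 37 -> lo=[16, 17, 21] (size 3, max 21) hi=[37, 43, 50] (size 3, min 37) -> median=29
Step 7: insert 21 -> lo=[16, 17, 21, 21] (size 4, max 21) hi=[37, 43, 50] (size 3, min 37) -> median=21
Step 8: insert 37 -> lo=[16, 17, 21, 21] (size 4, max 21) hi=[37, 37, 43, 50] (size 4, min 37) -> median=29
Step 9: insert 10 -> lo=[10, 16, 17, 21, 21] (size 5, max 21) hi=[37, 37, 43, 50] (size 4, min 37) -> median=21
Step 10: insert 23 -> lo=[10, 16, 17, 21, 21] (size 5, max 21) hi=[23, 37, 37, 43, 50] (size 5, min 23) -> median=22

Answer: 22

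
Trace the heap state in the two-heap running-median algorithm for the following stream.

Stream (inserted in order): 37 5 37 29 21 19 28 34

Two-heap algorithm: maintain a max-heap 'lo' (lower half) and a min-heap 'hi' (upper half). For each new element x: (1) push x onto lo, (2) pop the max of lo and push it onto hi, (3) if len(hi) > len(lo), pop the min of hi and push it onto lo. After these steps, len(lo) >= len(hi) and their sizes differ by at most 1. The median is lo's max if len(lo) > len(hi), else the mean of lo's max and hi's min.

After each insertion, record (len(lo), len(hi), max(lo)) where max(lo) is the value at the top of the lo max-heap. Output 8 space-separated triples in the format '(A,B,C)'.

Answer: (1,0,37) (1,1,5) (2,1,37) (2,2,29) (3,2,29) (3,3,21) (4,3,28) (4,4,28)

Derivation:
Step 1: insert 37 -> lo=[37] hi=[] -> (len(lo)=1, len(hi)=0, max(lo)=37)
Step 2: insert 5 -> lo=[5] hi=[37] -> (len(lo)=1, len(hi)=1, max(lo)=5)
Step 3: insert 37 -> lo=[5, 37] hi=[37] -> (len(lo)=2, len(hi)=1, max(lo)=37)
Step 4: insert 29 -> lo=[5, 29] hi=[37, 37] -> (len(lo)=2, len(hi)=2, max(lo)=29)
Step 5: insert 21 -> lo=[5, 21, 29] hi=[37, 37] -> (len(lo)=3, len(hi)=2, max(lo)=29)
Step 6: insert 19 -> lo=[5, 19, 21] hi=[29, 37, 37] -> (len(lo)=3, len(hi)=3, max(lo)=21)
Step 7: insert 28 -> lo=[5, 19, 21, 28] hi=[29, 37, 37] -> (len(lo)=4, len(hi)=3, max(lo)=28)
Step 8: insert 34 -> lo=[5, 19, 21, 28] hi=[29, 34, 37, 37] -> (len(lo)=4, len(hi)=4, max(lo)=28)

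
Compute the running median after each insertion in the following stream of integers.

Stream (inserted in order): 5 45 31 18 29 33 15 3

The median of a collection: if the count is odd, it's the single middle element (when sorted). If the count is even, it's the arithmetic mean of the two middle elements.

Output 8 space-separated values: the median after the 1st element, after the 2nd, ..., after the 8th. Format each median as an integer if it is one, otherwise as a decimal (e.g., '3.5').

Step 1: insert 5 -> lo=[5] (size 1, max 5) hi=[] (size 0) -> median=5
Step 2: insert 45 -> lo=[5] (size 1, max 5) hi=[45] (size 1, min 45) -> median=25
Step 3: insert 31 -> lo=[5, 31] (size 2, max 31) hi=[45] (size 1, min 45) -> median=31
Step 4: insert 18 -> lo=[5, 18] (size 2, max 18) hi=[31, 45] (size 2, min 31) -> median=24.5
Step 5: insert 29 -> lo=[5, 18, 29] (size 3, max 29) hi=[31, 45] (size 2, min 31) -> median=29
Step 6: insert 33 -> lo=[5, 18, 29] (size 3, max 29) hi=[31, 33, 45] (size 3, min 31) -> median=30
Step 7: insert 15 -> lo=[5, 15, 18, 29] (size 4, max 29) hi=[31, 33, 45] (size 3, min 31) -> median=29
Step 8: insert 3 -> lo=[3, 5, 15, 18] (size 4, max 18) hi=[29, 31, 33, 45] (size 4, min 29) -> median=23.5

Answer: 5 25 31 24.5 29 30 29 23.5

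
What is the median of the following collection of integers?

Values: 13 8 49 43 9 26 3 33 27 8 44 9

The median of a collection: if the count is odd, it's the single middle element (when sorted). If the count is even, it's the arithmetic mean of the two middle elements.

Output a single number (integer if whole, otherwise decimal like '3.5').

Step 1: insert 13 -> lo=[13] (size 1, max 13) hi=[] (size 0) -> median=13
Step 2: insert 8 -> lo=[8] (size 1, max 8) hi=[13] (size 1, min 13) -> median=10.5
Step 3: insert 49 -> lo=[8, 13] (size 2, max 13) hi=[49] (size 1, min 49) -> median=13
Step 4: insert 43 -> lo=[8, 13] (size 2, max 13) hi=[43, 49] (size 2, min 43) -> median=28
Step 5: insert 9 -> lo=[8, 9, 13] (size 3, max 13) hi=[43, 49] (size 2, min 43) -> median=13
Step 6: insert 26 -> lo=[8, 9, 13] (size 3, max 13) hi=[26, 43, 49] (size 3, min 26) -> median=19.5
Step 7: insert 3 -> lo=[3, 8, 9, 13] (size 4, max 13) hi=[26, 43, 49] (size 3, min 26) -> median=13
Step 8: insert 33 -> lo=[3, 8, 9, 13] (size 4, max 13) hi=[26, 33, 43, 49] (size 4, min 26) -> median=19.5
Step 9: insert 27 -> lo=[3, 8, 9, 13, 26] (size 5, max 26) hi=[27, 33, 43, 49] (size 4, min 27) -> median=26
Step 10: insert 8 -> lo=[3, 8, 8, 9, 13] (size 5, max 13) hi=[26, 27, 33, 43, 49] (size 5, min 26) -> median=19.5
Step 11: insert 44 -> lo=[3, 8, 8, 9, 13, 26] (size 6, max 26) hi=[27, 33, 43, 44, 49] (size 5, min 27) -> median=26
Step 12: insert 9 -> lo=[3, 8, 8, 9, 9, 13] (size 6, max 13) hi=[26, 27, 33, 43, 44, 49] (size 6, min 26) -> median=19.5

Answer: 19.5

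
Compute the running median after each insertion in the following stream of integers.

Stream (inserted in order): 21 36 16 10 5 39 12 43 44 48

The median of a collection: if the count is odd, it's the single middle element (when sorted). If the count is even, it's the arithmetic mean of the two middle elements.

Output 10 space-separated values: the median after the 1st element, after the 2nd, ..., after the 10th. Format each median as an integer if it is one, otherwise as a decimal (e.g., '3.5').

Step 1: insert 21 -> lo=[21] (size 1, max 21) hi=[] (size 0) -> median=21
Step 2: insert 36 -> lo=[21] (size 1, max 21) hi=[36] (size 1, min 36) -> median=28.5
Step 3: insert 16 -> lo=[16, 21] (size 2, max 21) hi=[36] (size 1, min 36) -> median=21
Step 4: insert 10 -> lo=[10, 16] (size 2, max 16) hi=[21, 36] (size 2, min 21) -> median=18.5
Step 5: insert 5 -> lo=[5, 10, 16] (size 3, max 16) hi=[21, 36] (size 2, min 21) -> median=16
Step 6: insert 39 -> lo=[5, 10, 16] (size 3, max 16) hi=[21, 36, 39] (size 3, min 21) -> median=18.5
Step 7: insert 12 -> lo=[5, 10, 12, 16] (size 4, max 16) hi=[21, 36, 39] (size 3, min 21) -> median=16
Step 8: insert 43 -> lo=[5, 10, 12, 16] (size 4, max 16) hi=[21, 36, 39, 43] (size 4, min 21) -> median=18.5
Step 9: insert 44 -> lo=[5, 10, 12, 16, 21] (size 5, max 21) hi=[36, 39, 43, 44] (size 4, min 36) -> median=21
Step 10: insert 48 -> lo=[5, 10, 12, 16, 21] (size 5, max 21) hi=[36, 39, 43, 44, 48] (size 5, min 36) -> median=28.5

Answer: 21 28.5 21 18.5 16 18.5 16 18.5 21 28.5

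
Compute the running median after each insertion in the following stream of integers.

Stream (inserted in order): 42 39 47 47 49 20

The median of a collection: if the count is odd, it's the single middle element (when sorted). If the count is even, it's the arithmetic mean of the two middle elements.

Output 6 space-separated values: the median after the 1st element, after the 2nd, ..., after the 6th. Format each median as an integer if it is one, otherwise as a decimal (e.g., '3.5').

Step 1: insert 42 -> lo=[42] (size 1, max 42) hi=[] (size 0) -> median=42
Step 2: insert 39 -> lo=[39] (size 1, max 39) hi=[42] (size 1, min 42) -> median=40.5
Step 3: insert 47 -> lo=[39, 42] (size 2, max 42) hi=[47] (size 1, min 47) -> median=42
Step 4: insert 47 -> lo=[39, 42] (size 2, max 42) hi=[47, 47] (size 2, min 47) -> median=44.5
Step 5: insert 49 -> lo=[39, 42, 47] (size 3, max 47) hi=[47, 49] (size 2, min 47) -> median=47
Step 6: insert 20 -> lo=[20, 39, 42] (size 3, max 42) hi=[47, 47, 49] (size 3, min 47) -> median=44.5

Answer: 42 40.5 42 44.5 47 44.5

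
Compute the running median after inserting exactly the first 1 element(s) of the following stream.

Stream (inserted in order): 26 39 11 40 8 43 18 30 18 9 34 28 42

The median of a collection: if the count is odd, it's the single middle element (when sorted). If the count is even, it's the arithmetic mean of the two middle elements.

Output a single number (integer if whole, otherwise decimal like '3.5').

Answer: 26

Derivation:
Step 1: insert 26 -> lo=[26] (size 1, max 26) hi=[] (size 0) -> median=26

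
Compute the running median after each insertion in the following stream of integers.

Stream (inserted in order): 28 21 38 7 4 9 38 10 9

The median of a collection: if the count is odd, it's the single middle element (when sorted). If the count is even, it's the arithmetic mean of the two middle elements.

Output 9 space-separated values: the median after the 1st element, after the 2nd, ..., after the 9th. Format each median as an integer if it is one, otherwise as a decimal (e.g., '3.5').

Answer: 28 24.5 28 24.5 21 15 21 15.5 10

Derivation:
Step 1: insert 28 -> lo=[28] (size 1, max 28) hi=[] (size 0) -> median=28
Step 2: insert 21 -> lo=[21] (size 1, max 21) hi=[28] (size 1, min 28) -> median=24.5
Step 3: insert 38 -> lo=[21, 28] (size 2, max 28) hi=[38] (size 1, min 38) -> median=28
Step 4: insert 7 -> lo=[7, 21] (size 2, max 21) hi=[28, 38] (size 2, min 28) -> median=24.5
Step 5: insert 4 -> lo=[4, 7, 21] (size 3, max 21) hi=[28, 38] (size 2, min 28) -> median=21
Step 6: insert 9 -> lo=[4, 7, 9] (size 3, max 9) hi=[21, 28, 38] (size 3, min 21) -> median=15
Step 7: insert 38 -> lo=[4, 7, 9, 21] (size 4, max 21) hi=[28, 38, 38] (size 3, min 28) -> median=21
Step 8: insert 10 -> lo=[4, 7, 9, 10] (size 4, max 10) hi=[21, 28, 38, 38] (size 4, min 21) -> median=15.5
Step 9: insert 9 -> lo=[4, 7, 9, 9, 10] (size 5, max 10) hi=[21, 28, 38, 38] (size 4, min 21) -> median=10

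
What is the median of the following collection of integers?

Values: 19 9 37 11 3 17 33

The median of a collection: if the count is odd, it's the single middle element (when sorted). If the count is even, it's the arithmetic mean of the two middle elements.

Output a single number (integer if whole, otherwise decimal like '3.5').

Answer: 17

Derivation:
Step 1: insert 19 -> lo=[19] (size 1, max 19) hi=[] (size 0) -> median=19
Step 2: insert 9 -> lo=[9] (size 1, max 9) hi=[19] (size 1, min 19) -> median=14
Step 3: insert 37 -> lo=[9, 19] (size 2, max 19) hi=[37] (size 1, min 37) -> median=19
Step 4: insert 11 -> lo=[9, 11] (size 2, max 11) hi=[19, 37] (size 2, min 19) -> median=15
Step 5: insert 3 -> lo=[3, 9, 11] (size 3, max 11) hi=[19, 37] (size 2, min 19) -> median=11
Step 6: insert 17 -> lo=[3, 9, 11] (size 3, max 11) hi=[17, 19, 37] (size 3, min 17) -> median=14
Step 7: insert 33 -> lo=[3, 9, 11, 17] (size 4, max 17) hi=[19, 33, 37] (size 3, min 19) -> median=17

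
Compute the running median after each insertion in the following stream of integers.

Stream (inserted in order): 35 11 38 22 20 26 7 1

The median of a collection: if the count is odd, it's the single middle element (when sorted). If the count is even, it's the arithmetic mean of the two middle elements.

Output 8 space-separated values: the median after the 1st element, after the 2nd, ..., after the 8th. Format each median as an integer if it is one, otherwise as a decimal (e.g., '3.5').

Answer: 35 23 35 28.5 22 24 22 21

Derivation:
Step 1: insert 35 -> lo=[35] (size 1, max 35) hi=[] (size 0) -> median=35
Step 2: insert 11 -> lo=[11] (size 1, max 11) hi=[35] (size 1, min 35) -> median=23
Step 3: insert 38 -> lo=[11, 35] (size 2, max 35) hi=[38] (size 1, min 38) -> median=35
Step 4: insert 22 -> lo=[11, 22] (size 2, max 22) hi=[35, 38] (size 2, min 35) -> median=28.5
Step 5: insert 20 -> lo=[11, 20, 22] (size 3, max 22) hi=[35, 38] (size 2, min 35) -> median=22
Step 6: insert 26 -> lo=[11, 20, 22] (size 3, max 22) hi=[26, 35, 38] (size 3, min 26) -> median=24
Step 7: insert 7 -> lo=[7, 11, 20, 22] (size 4, max 22) hi=[26, 35, 38] (size 3, min 26) -> median=22
Step 8: insert 1 -> lo=[1, 7, 11, 20] (size 4, max 20) hi=[22, 26, 35, 38] (size 4, min 22) -> median=21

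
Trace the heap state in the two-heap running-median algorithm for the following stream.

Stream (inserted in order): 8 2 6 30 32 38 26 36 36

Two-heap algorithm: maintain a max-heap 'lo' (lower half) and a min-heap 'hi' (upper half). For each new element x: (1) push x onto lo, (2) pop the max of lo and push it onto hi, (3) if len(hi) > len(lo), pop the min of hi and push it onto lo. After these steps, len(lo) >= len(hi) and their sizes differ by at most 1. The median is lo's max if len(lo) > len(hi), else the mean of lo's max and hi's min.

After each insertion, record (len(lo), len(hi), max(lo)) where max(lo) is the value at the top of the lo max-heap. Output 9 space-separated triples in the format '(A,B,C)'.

Answer: (1,0,8) (1,1,2) (2,1,6) (2,2,6) (3,2,8) (3,3,8) (4,3,26) (4,4,26) (5,4,30)

Derivation:
Step 1: insert 8 -> lo=[8] hi=[] -> (len(lo)=1, len(hi)=0, max(lo)=8)
Step 2: insert 2 -> lo=[2] hi=[8] -> (len(lo)=1, len(hi)=1, max(lo)=2)
Step 3: insert 6 -> lo=[2, 6] hi=[8] -> (len(lo)=2, len(hi)=1, max(lo)=6)
Step 4: insert 30 -> lo=[2, 6] hi=[8, 30] -> (len(lo)=2, len(hi)=2, max(lo)=6)
Step 5: insert 32 -> lo=[2, 6, 8] hi=[30, 32] -> (len(lo)=3, len(hi)=2, max(lo)=8)
Step 6: insert 38 -> lo=[2, 6, 8] hi=[30, 32, 38] -> (len(lo)=3, len(hi)=3, max(lo)=8)
Step 7: insert 26 -> lo=[2, 6, 8, 26] hi=[30, 32, 38] -> (len(lo)=4, len(hi)=3, max(lo)=26)
Step 8: insert 36 -> lo=[2, 6, 8, 26] hi=[30, 32, 36, 38] -> (len(lo)=4, len(hi)=4, max(lo)=26)
Step 9: insert 36 -> lo=[2, 6, 8, 26, 30] hi=[32, 36, 36, 38] -> (len(lo)=5, len(hi)=4, max(lo)=30)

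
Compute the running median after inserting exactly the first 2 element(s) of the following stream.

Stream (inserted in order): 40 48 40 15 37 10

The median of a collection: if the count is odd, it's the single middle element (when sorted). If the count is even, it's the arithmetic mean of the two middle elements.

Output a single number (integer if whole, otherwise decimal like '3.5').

Answer: 44

Derivation:
Step 1: insert 40 -> lo=[40] (size 1, max 40) hi=[] (size 0) -> median=40
Step 2: insert 48 -> lo=[40] (size 1, max 40) hi=[48] (size 1, min 48) -> median=44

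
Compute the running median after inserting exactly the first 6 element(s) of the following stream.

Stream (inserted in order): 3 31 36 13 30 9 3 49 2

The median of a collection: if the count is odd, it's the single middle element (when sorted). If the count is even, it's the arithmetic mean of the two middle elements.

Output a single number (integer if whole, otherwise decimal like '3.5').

Answer: 21.5

Derivation:
Step 1: insert 3 -> lo=[3] (size 1, max 3) hi=[] (size 0) -> median=3
Step 2: insert 31 -> lo=[3] (size 1, max 3) hi=[31] (size 1, min 31) -> median=17
Step 3: insert 36 -> lo=[3, 31] (size 2, max 31) hi=[36] (size 1, min 36) -> median=31
Step 4: insert 13 -> lo=[3, 13] (size 2, max 13) hi=[31, 36] (size 2, min 31) -> median=22
Step 5: insert 30 -> lo=[3, 13, 30] (size 3, max 30) hi=[31, 36] (size 2, min 31) -> median=30
Step 6: insert 9 -> lo=[3, 9, 13] (size 3, max 13) hi=[30, 31, 36] (size 3, min 30) -> median=21.5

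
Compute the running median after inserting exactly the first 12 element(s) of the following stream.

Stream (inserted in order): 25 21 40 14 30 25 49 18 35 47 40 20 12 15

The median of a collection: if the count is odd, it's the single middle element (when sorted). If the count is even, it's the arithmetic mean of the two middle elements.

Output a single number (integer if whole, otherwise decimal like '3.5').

Step 1: insert 25 -> lo=[25] (size 1, max 25) hi=[] (size 0) -> median=25
Step 2: insert 21 -> lo=[21] (size 1, max 21) hi=[25] (size 1, min 25) -> median=23
Step 3: insert 40 -> lo=[21, 25] (size 2, max 25) hi=[40] (size 1, min 40) -> median=25
Step 4: insert 14 -> lo=[14, 21] (size 2, max 21) hi=[25, 40] (size 2, min 25) -> median=23
Step 5: insert 30 -> lo=[14, 21, 25] (size 3, max 25) hi=[30, 40] (size 2, min 30) -> median=25
Step 6: insert 25 -> lo=[14, 21, 25] (size 3, max 25) hi=[25, 30, 40] (size 3, min 25) -> median=25
Step 7: insert 49 -> lo=[14, 21, 25, 25] (size 4, max 25) hi=[30, 40, 49] (size 3, min 30) -> median=25
Step 8: insert 18 -> lo=[14, 18, 21, 25] (size 4, max 25) hi=[25, 30, 40, 49] (size 4, min 25) -> median=25
Step 9: insert 35 -> lo=[14, 18, 21, 25, 25] (size 5, max 25) hi=[30, 35, 40, 49] (size 4, min 30) -> median=25
Step 10: insert 47 -> lo=[14, 18, 21, 25, 25] (size 5, max 25) hi=[30, 35, 40, 47, 49] (size 5, min 30) -> median=27.5
Step 11: insert 40 -> lo=[14, 18, 21, 25, 25, 30] (size 6, max 30) hi=[35, 40, 40, 47, 49] (size 5, min 35) -> median=30
Step 12: insert 20 -> lo=[14, 18, 20, 21, 25, 25] (size 6, max 25) hi=[30, 35, 40, 40, 47, 49] (size 6, min 30) -> median=27.5

Answer: 27.5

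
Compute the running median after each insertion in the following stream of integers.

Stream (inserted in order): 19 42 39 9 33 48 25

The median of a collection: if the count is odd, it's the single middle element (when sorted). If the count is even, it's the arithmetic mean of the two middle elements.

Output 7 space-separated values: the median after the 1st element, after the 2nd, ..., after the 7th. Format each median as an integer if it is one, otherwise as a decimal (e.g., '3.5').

Step 1: insert 19 -> lo=[19] (size 1, max 19) hi=[] (size 0) -> median=19
Step 2: insert 42 -> lo=[19] (size 1, max 19) hi=[42] (size 1, min 42) -> median=30.5
Step 3: insert 39 -> lo=[19, 39] (size 2, max 39) hi=[42] (size 1, min 42) -> median=39
Step 4: insert 9 -> lo=[9, 19] (size 2, max 19) hi=[39, 42] (size 2, min 39) -> median=29
Step 5: insert 33 -> lo=[9, 19, 33] (size 3, max 33) hi=[39, 42] (size 2, min 39) -> median=33
Step 6: insert 48 -> lo=[9, 19, 33] (size 3, max 33) hi=[39, 42, 48] (size 3, min 39) -> median=36
Step 7: insert 25 -> lo=[9, 19, 25, 33] (size 4, max 33) hi=[39, 42, 48] (size 3, min 39) -> median=33

Answer: 19 30.5 39 29 33 36 33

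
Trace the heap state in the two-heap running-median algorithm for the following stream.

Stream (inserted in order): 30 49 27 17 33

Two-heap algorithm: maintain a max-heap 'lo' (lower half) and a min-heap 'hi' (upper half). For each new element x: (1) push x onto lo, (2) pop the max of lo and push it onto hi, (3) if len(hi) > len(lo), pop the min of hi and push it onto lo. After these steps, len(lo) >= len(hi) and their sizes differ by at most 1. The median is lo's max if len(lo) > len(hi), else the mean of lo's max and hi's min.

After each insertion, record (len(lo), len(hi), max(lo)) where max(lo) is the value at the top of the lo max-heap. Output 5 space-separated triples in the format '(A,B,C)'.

Step 1: insert 30 -> lo=[30] hi=[] -> (len(lo)=1, len(hi)=0, max(lo)=30)
Step 2: insert 49 -> lo=[30] hi=[49] -> (len(lo)=1, len(hi)=1, max(lo)=30)
Step 3: insert 27 -> lo=[27, 30] hi=[49] -> (len(lo)=2, len(hi)=1, max(lo)=30)
Step 4: insert 17 -> lo=[17, 27] hi=[30, 49] -> (len(lo)=2, len(hi)=2, max(lo)=27)
Step 5: insert 33 -> lo=[17, 27, 30] hi=[33, 49] -> (len(lo)=3, len(hi)=2, max(lo)=30)

Answer: (1,0,30) (1,1,30) (2,1,30) (2,2,27) (3,2,30)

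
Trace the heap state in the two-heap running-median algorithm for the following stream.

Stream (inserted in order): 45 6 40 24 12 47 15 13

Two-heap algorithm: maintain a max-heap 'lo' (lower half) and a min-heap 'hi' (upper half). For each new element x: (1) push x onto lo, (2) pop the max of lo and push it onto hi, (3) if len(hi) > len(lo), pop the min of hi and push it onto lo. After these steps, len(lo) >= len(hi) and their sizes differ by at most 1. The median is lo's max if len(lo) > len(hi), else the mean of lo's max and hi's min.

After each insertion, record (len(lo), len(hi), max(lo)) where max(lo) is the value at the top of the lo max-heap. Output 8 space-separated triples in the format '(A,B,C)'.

Answer: (1,0,45) (1,1,6) (2,1,40) (2,2,24) (3,2,24) (3,3,24) (4,3,24) (4,4,15)

Derivation:
Step 1: insert 45 -> lo=[45] hi=[] -> (len(lo)=1, len(hi)=0, max(lo)=45)
Step 2: insert 6 -> lo=[6] hi=[45] -> (len(lo)=1, len(hi)=1, max(lo)=6)
Step 3: insert 40 -> lo=[6, 40] hi=[45] -> (len(lo)=2, len(hi)=1, max(lo)=40)
Step 4: insert 24 -> lo=[6, 24] hi=[40, 45] -> (len(lo)=2, len(hi)=2, max(lo)=24)
Step 5: insert 12 -> lo=[6, 12, 24] hi=[40, 45] -> (len(lo)=3, len(hi)=2, max(lo)=24)
Step 6: insert 47 -> lo=[6, 12, 24] hi=[40, 45, 47] -> (len(lo)=3, len(hi)=3, max(lo)=24)
Step 7: insert 15 -> lo=[6, 12, 15, 24] hi=[40, 45, 47] -> (len(lo)=4, len(hi)=3, max(lo)=24)
Step 8: insert 13 -> lo=[6, 12, 13, 15] hi=[24, 40, 45, 47] -> (len(lo)=4, len(hi)=4, max(lo)=15)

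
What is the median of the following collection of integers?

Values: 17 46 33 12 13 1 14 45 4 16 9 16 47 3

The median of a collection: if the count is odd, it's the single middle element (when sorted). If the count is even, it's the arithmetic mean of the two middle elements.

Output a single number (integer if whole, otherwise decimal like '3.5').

Step 1: insert 17 -> lo=[17] (size 1, max 17) hi=[] (size 0) -> median=17
Step 2: insert 46 -> lo=[17] (size 1, max 17) hi=[46] (size 1, min 46) -> median=31.5
Step 3: insert 33 -> lo=[17, 33] (size 2, max 33) hi=[46] (size 1, min 46) -> median=33
Step 4: insert 12 -> lo=[12, 17] (size 2, max 17) hi=[33, 46] (size 2, min 33) -> median=25
Step 5: insert 13 -> lo=[12, 13, 17] (size 3, max 17) hi=[33, 46] (size 2, min 33) -> median=17
Step 6: insert 1 -> lo=[1, 12, 13] (size 3, max 13) hi=[17, 33, 46] (size 3, min 17) -> median=15
Step 7: insert 14 -> lo=[1, 12, 13, 14] (size 4, max 14) hi=[17, 33, 46] (size 3, min 17) -> median=14
Step 8: insert 45 -> lo=[1, 12, 13, 14] (size 4, max 14) hi=[17, 33, 45, 46] (size 4, min 17) -> median=15.5
Step 9: insert 4 -> lo=[1, 4, 12, 13, 14] (size 5, max 14) hi=[17, 33, 45, 46] (size 4, min 17) -> median=14
Step 10: insert 16 -> lo=[1, 4, 12, 13, 14] (size 5, max 14) hi=[16, 17, 33, 45, 46] (size 5, min 16) -> median=15
Step 11: insert 9 -> lo=[1, 4, 9, 12, 13, 14] (size 6, max 14) hi=[16, 17, 33, 45, 46] (size 5, min 16) -> median=14
Step 12: insert 16 -> lo=[1, 4, 9, 12, 13, 14] (size 6, max 14) hi=[16, 16, 17, 33, 45, 46] (size 6, min 16) -> median=15
Step 13: insert 47 -> lo=[1, 4, 9, 12, 13, 14, 16] (size 7, max 16) hi=[16, 17, 33, 45, 46, 47] (size 6, min 16) -> median=16
Step 14: insert 3 -> lo=[1, 3, 4, 9, 12, 13, 14] (size 7, max 14) hi=[16, 16, 17, 33, 45, 46, 47] (size 7, min 16) -> median=15

Answer: 15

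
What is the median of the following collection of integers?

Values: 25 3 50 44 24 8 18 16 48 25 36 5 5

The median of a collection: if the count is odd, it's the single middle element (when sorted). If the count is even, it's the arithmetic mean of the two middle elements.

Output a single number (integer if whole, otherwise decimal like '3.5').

Step 1: insert 25 -> lo=[25] (size 1, max 25) hi=[] (size 0) -> median=25
Step 2: insert 3 -> lo=[3] (size 1, max 3) hi=[25] (size 1, min 25) -> median=14
Step 3: insert 50 -> lo=[3, 25] (size 2, max 25) hi=[50] (size 1, min 50) -> median=25
Step 4: insert 44 -> lo=[3, 25] (size 2, max 25) hi=[44, 50] (size 2, min 44) -> median=34.5
Step 5: insert 24 -> lo=[3, 24, 25] (size 3, max 25) hi=[44, 50] (size 2, min 44) -> median=25
Step 6: insert 8 -> lo=[3, 8, 24] (size 3, max 24) hi=[25, 44, 50] (size 3, min 25) -> median=24.5
Step 7: insert 18 -> lo=[3, 8, 18, 24] (size 4, max 24) hi=[25, 44, 50] (size 3, min 25) -> median=24
Step 8: insert 16 -> lo=[3, 8, 16, 18] (size 4, max 18) hi=[24, 25, 44, 50] (size 4, min 24) -> median=21
Step 9: insert 48 -> lo=[3, 8, 16, 18, 24] (size 5, max 24) hi=[25, 44, 48, 50] (size 4, min 25) -> median=24
Step 10: insert 25 -> lo=[3, 8, 16, 18, 24] (size 5, max 24) hi=[25, 25, 44, 48, 50] (size 5, min 25) -> median=24.5
Step 11: insert 36 -> lo=[3, 8, 16, 18, 24, 25] (size 6, max 25) hi=[25, 36, 44, 48, 50] (size 5, min 25) -> median=25
Step 12: insert 5 -> lo=[3, 5, 8, 16, 18, 24] (size 6, max 24) hi=[25, 25, 36, 44, 48, 50] (size 6, min 25) -> median=24.5
Step 13: insert 5 -> lo=[3, 5, 5, 8, 16, 18, 24] (size 7, max 24) hi=[25, 25, 36, 44, 48, 50] (size 6, min 25) -> median=24

Answer: 24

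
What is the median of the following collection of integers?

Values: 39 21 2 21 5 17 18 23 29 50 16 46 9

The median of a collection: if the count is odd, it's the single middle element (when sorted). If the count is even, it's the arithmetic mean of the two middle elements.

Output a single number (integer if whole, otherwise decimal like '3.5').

Answer: 21

Derivation:
Step 1: insert 39 -> lo=[39] (size 1, max 39) hi=[] (size 0) -> median=39
Step 2: insert 21 -> lo=[21] (size 1, max 21) hi=[39] (size 1, min 39) -> median=30
Step 3: insert 2 -> lo=[2, 21] (size 2, max 21) hi=[39] (size 1, min 39) -> median=21
Step 4: insert 21 -> lo=[2, 21] (size 2, max 21) hi=[21, 39] (size 2, min 21) -> median=21
Step 5: insert 5 -> lo=[2, 5, 21] (size 3, max 21) hi=[21, 39] (size 2, min 21) -> median=21
Step 6: insert 17 -> lo=[2, 5, 17] (size 3, max 17) hi=[21, 21, 39] (size 3, min 21) -> median=19
Step 7: insert 18 -> lo=[2, 5, 17, 18] (size 4, max 18) hi=[21, 21, 39] (size 3, min 21) -> median=18
Step 8: insert 23 -> lo=[2, 5, 17, 18] (size 4, max 18) hi=[21, 21, 23, 39] (size 4, min 21) -> median=19.5
Step 9: insert 29 -> lo=[2, 5, 17, 18, 21] (size 5, max 21) hi=[21, 23, 29, 39] (size 4, min 21) -> median=21
Step 10: insert 50 -> lo=[2, 5, 17, 18, 21] (size 5, max 21) hi=[21, 23, 29, 39, 50] (size 5, min 21) -> median=21
Step 11: insert 16 -> lo=[2, 5, 16, 17, 18, 21] (size 6, max 21) hi=[21, 23, 29, 39, 50] (size 5, min 21) -> median=21
Step 12: insert 46 -> lo=[2, 5, 16, 17, 18, 21] (size 6, max 21) hi=[21, 23, 29, 39, 46, 50] (size 6, min 21) -> median=21
Step 13: insert 9 -> lo=[2, 5, 9, 16, 17, 18, 21] (size 7, max 21) hi=[21, 23, 29, 39, 46, 50] (size 6, min 21) -> median=21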